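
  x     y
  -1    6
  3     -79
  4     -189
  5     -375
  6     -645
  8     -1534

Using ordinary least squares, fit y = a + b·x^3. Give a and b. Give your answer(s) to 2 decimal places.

a = 2.28, b = -3.00

Sums needed: Σ1 = 6, Σx^3 = 943, Σx^3·x^3 = 329251.
For Aᵀy: Σy = -2816, Σx^3·y = -985838.
So AᵀA·[a, b]ᵀ = Aᵀy: [[6, 943]; [943, 329251]]·[a, b]ᵀ = [-2816, -985838]ᵀ.
Eliminating b: 329251·(row 1) − 943·(row 2) gives 1086257·a = 329251·(-2816) − 943·(-985838) = 2474418, so a = 2474418/1086257.
Then b = ((-985838) − 943·(2474418/1086257))/329251 = -3259540/1086257.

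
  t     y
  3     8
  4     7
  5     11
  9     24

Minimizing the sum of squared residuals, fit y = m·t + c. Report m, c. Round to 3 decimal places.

m = 2.916, c = -2.807

Compute the Gram sums: Σt·t = 131, Σt = 21, Σ1 = 4.
And Σt·y = 323, Σy = 50.
AᵀA·[m, c]ᵀ = Aᵀy becomes [[131, 21]; [21, 4]]·[m, c]ᵀ = [323, 50]ᵀ.
Eliminating c: 4·(row 1) − 21·(row 2) gives 83·m = 4·323 − 21·50 = 242, so m = 242/83.
Then c = (50 − 21·(242/83))/4 = -233/83.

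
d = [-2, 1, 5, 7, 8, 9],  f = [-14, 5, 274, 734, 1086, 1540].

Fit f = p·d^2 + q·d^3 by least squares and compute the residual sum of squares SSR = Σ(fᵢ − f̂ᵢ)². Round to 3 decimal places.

SSR = 8.513

With design matrix M, MᵀM = [[13700, 111718]; [111718, 926924]] and Mᵀf = [237009, 1964821]ᵀ.
Eliminating q: 926924·(row 1) − 111718·(row 2) gives 217947276·p = 926924·237009 − 111718·1964821 = 183457838, so p = 91728919/108973638.
Then q = (1964821 − 111718·(91728919/108973638))/926924 = 219938119/108973638.
Residuals: -66520828/54486819, 116600576/54486819, 4071609/6054091, 26579222/54486819, -22266146/18162273, 3026185/6054091; SSR = 463851646/54486819.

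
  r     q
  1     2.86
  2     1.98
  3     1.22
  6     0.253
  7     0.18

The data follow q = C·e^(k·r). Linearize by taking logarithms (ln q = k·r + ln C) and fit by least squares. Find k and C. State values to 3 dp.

k = -0.479, C = 4.902

With ln qᵢ as the transformed response and rᵢ as the regressor:
Σr = 19.0000, Σ(r)² = 99.0000, Σln q = -1.1564, Σr·ln q = -17.2362.
Equations: 99.0000·k + 19.0000·ln C = -17.2362;  19.0000·k + 5·ln C = -1.1564.
Solving (det = 134.0000): k = -0.47918, ln C = 1.58959, so C = exp(1.58959) = 4.90174.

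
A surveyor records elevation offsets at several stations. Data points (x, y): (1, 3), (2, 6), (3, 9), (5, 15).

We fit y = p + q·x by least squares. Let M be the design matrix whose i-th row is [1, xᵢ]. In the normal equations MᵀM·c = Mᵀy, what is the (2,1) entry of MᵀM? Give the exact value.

11

Row 2 ↔ basis x, column 1 ↔ basis 1, so (MᵀM)_{2,1} = Σᵢ x = (1)·(1) + (2)·(1) + (3)·(1) + (5)·(1) = 11.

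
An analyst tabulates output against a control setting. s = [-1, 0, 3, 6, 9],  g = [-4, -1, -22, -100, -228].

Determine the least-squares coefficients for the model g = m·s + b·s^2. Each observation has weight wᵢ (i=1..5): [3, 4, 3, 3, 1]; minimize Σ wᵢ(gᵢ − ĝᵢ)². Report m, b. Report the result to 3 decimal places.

m = 1.245, b = -2.963

Sums needed: Σwᵢ·s·s = 219, Σwᵢ·s·s^2 = 1455, Σwᵢ·s^2·s^2 = 10695.
For MᵀWg: Σwᵢ·s·g = -4038, Σwᵢ·s^2·g = -29874.
So MᵀWM·[m, b]ᵀ = MᵀWg: [[219, 1455]; [1455, 10695]]·[m, b]ᵀ = [-4038, -29874]ᵀ.
Eliminating b: 10695·(row 1) − 1455·(row 2) gives 225180·m = 10695·(-4038) − 1455·(-29874) = 280260, so m = 173/139.
Then b = ((-29874) − 1455·(173/139))/10695 = -2059/695.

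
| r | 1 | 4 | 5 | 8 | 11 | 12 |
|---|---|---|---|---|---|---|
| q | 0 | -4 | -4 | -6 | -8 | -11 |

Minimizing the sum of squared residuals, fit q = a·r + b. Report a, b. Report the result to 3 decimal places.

The normal equations are: 371·a + 41·b = -304;  41·a + 6·b = -33.
Eliminating b: 6·(row 1) − 41·(row 2) gives 545·a = 6·(-304) − 41·(-33) = -471, so a = -471/545.
Then b = ((-33) − 41·(-471/545))/6 = 221/545.

a = -0.864, b = 0.406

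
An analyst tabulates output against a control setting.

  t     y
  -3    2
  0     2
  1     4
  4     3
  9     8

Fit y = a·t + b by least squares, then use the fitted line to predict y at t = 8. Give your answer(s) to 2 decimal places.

Sums needed: Σt·t = 107, Σt = 11, Σ1 = 5.
Right-hand side: Σt·y = 82, Σy = 19.
Normal equations: [[107, 11]; [11, 5]]·[a, b]ᵀ = [82, 19]ᵀ.
Determinant 107·5 − 11² = 414.
a = (82·5 − 11·19)/414 = 67/138; b = (107·19 − 11·82)/414 = 377/138.
At t = 8: ŷ = (67/138)·(8) + (377/138)·(1) = 913/138.

ŷ = 6.62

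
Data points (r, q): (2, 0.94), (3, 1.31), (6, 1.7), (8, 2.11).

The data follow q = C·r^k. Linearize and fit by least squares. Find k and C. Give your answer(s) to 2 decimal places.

k = 0.54, C = 0.67

Linearized form: ln q = k·ln r + ln C. From the 4 transformed points,
Σln r = 5.6630, Σ(ln r)² = 9.2219, Σln q = 1.4855, Σln r·ln q = 2.7572.
Equations: 9.2219·k + 5.6630·ln C = 2.7572;  5.6630·k + 4·ln C = 1.4855.
Δ = 9.2219·4 − (5.6630)² = 4.8184; k = (2.7572·4 − 5.6630·1.4855)/4.8184 = 0.54307, ln C = (9.2219·1.4855 − 5.6630·2.7572)/4.8184 = -0.39748, so C = exp(-0.39748) = 0.67201.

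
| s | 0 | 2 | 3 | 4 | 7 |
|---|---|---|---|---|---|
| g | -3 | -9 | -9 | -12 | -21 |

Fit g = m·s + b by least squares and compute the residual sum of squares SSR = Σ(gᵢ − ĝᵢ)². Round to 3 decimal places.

The normal system AᵀA·[m, b]ᵀ = Aᵀg is [[78, 16]; [16, 5]]·[m, b]ᵀ = [-240, -54]ᵀ.
Δ = 78·5 − 16² = 134.
m = ((-240)·5 − 16·(-54))/134 = -168/67; b = (78·(-54) − 16·(-240))/134 = -186/67.
Residuals: -15/67, -81/67, 87/67, 54/67, -45/67; SSR = 288/67.

SSR = 4.299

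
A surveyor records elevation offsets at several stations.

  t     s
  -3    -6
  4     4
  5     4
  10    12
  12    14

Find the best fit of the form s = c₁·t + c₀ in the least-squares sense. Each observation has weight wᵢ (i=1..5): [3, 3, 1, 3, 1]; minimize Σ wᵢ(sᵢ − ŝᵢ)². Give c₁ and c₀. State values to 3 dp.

c₁ = 1.363, c₀ = -1.834

Sums needed: Σwᵢ·t·t = 544, Σwᵢ·t = 50, Σwᵢ·1 = 11.
Moment sums: Σwᵢ·t·s = 650, Σwᵢ·s = 48.
MᵀWM·[c₁, c₀]ᵀ = MᵀWs becomes [[544, 50]; [50, 11]]·[c₁, c₀]ᵀ = [650, 48]ᵀ.
Eliminating c₀: 11·(row 1) − 50·(row 2) gives 3484·c₁ = 11·650 − 50·48 = 4750, so c₁ = 2375/1742.
Then c₀ = (48 − 50·(2375/1742))/11 = -1597/871.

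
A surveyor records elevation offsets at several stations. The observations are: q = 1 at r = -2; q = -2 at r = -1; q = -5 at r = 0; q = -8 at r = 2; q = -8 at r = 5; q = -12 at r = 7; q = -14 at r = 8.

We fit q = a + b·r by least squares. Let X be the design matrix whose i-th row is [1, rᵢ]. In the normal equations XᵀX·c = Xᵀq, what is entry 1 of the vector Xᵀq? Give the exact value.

Entry 1 ↔ basis 1, so (Xᵀq)_{1} = Σᵢ qᵢ = (1)·(1) + (1)·(-2) + (1)·(-5) + (1)·(-8) + (1)·(-8) + (1)·(-12) + (1)·(-14) = -48.

-48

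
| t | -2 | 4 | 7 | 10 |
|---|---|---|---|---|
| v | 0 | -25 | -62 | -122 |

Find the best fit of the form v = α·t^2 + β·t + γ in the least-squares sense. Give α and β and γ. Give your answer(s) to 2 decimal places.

The normal equations are: 12673·α + 1399·β + 169·γ = -15638;  1399·α + 169·β + 19·γ = -1754;  169·α + 19·β + 4·γ = -209.
(Σt^2·t^2 = 12673, Σt^2·t = 1399, Σt^2 = 169, Σt·t = 169, Σt = 19, Σ1 = 4, Σt^2·v = -15638, Σt·v = -1754, Σv = -209.)
Solving the 3×3 system (Gaussian elimination) gives α = -203/198, β = -377/198, γ = 1/9.

α = -1.03, β = -1.90, γ = 0.11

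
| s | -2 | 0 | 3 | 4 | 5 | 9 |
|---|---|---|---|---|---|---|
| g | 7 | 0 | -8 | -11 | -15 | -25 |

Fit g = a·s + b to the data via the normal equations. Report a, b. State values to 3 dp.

a = -2.904, b = 0.530

With design matrix A, AᵀA = [[135, 19]; [19, 6]] and Aᵀg = [-382, -52]ᵀ.
Determinant 135·6 − 19² = 449.
a = ((-382)·6 − 19·(-52))/449 = -1304/449; b = (135·(-52) − 19·(-382))/449 = 238/449.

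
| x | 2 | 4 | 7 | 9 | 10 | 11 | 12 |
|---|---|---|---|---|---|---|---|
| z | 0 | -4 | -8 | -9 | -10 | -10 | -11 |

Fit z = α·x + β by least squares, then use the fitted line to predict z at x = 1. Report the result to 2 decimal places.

ẑ = -0.28

Sums needed: Σx·x = 515, Σx = 55, Σ1 = 7.
Moment sums: Σx·z = -495, Σz = -52.
Normal equations: [[515, 55]; [55, 7]]·[α, β]ᵀ = [-495, -52]ᵀ.
Eliminating β: 7·(row 1) − 55·(row 2) gives 580·α = 7·(-495) − 55·(-52) = -605, so α = -121/116.
Then β = ((-52) − 55·(-121/116))/7 = 89/116.
At x = 1: ẑ = (-121/116)·(1) + (89/116)·(1) = -8/29.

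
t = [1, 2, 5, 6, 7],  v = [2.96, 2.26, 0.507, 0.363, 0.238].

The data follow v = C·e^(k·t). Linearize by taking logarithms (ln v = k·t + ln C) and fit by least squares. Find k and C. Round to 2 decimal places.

k = -0.43, C = 4.86

Let Y = ln v. Fitting Y = k·t + ln C by least squares:
Σt = 21.0000, Σ(t)² = 115.0000, Σln v = -1.2275, Σt·ln v = -16.8088.
Normal system: [[115.0000, 21.0000]; [21.0000, 5]]·[k, ln C]ᵀ = [-16.8088, -1.2275]ᵀ.
Slope k = (n·Σt·ln v − Σt·Σln v)/(n·Σ(t)² − (Σt)²) = (5·-16.8088 − 21.0000·-1.2275)/134.0000 = -0.43482; ln C = (Σln v − k·Σt)/n = 1.58074, so C = exp(1.58074) = 4.85856.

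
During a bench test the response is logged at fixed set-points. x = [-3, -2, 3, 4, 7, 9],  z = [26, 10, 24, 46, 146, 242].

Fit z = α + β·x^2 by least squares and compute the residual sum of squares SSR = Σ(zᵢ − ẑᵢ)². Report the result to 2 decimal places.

Normal-equation sums: Σ1 = 6, Σx^2 = 168, Σx^2·x^2 = 9396.
For Mᵀz: Σz = 494, Σx^2·z = 27982.
MᵀM·[α, β]ᵀ = Mᵀz becomes [[6, 168]; [168, 9396]]·[α, β]ᵀ = [494, 27982]ᵀ.
det = 6·9396 − 168² = 28152.
α = (494·9396 − 168·27982)/28152 = -2473/1173; β = (6·27982 − 168·494)/28152 = 7075/2346.
Residuals: 2267/2346, 53/1173, -2425/2346, -169/1173, 787/2346, -397/2346; SSR = 847/391.

SSR = 2.17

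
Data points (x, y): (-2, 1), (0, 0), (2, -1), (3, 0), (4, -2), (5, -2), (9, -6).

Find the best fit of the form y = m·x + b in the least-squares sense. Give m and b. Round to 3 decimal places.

m = -0.605, b = 0.387

With design matrix A, AᵀA = [[139, 21]; [21, 7]] and Aᵀy = [-76, -10]ᵀ.
det = 139·7 − 21² = 532.
m = ((-76)·7 − 21·(-10))/532 = -23/38; b = (139·(-10) − 21·(-76))/532 = 103/266.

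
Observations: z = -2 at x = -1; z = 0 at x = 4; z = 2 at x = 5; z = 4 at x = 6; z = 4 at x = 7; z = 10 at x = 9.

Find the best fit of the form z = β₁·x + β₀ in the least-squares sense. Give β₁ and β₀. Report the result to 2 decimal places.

With design matrix A, AᵀA = [[208, 30]; [30, 6]] and Aᵀz = [154, 18]ᵀ.
Δ = 208·6 − 30² = 348.
β₁ = (154·6 − 30·18)/348 = 32/29; β₀ = (208·18 − 30·154)/348 = -73/29.

β₁ = 1.10, β₀ = -2.52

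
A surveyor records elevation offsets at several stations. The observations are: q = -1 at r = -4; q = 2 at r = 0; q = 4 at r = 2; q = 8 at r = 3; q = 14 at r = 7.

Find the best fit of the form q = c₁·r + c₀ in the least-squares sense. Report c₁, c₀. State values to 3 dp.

c₁ = 1.393, c₀ = 3.172

Entries of MᵀM: Σr·r = 78, Σr = 8, Σ1 = 5.
Right-hand side: Σr·q = 134, Σq = 27.
Normal equations: [[78, 8]; [8, 5]]·[c₁, c₀]ᵀ = [134, 27]ᵀ.
Δ = 78·5 − 8² = 326.
c₁ = (134·5 − 8·27)/326 = 227/163; c₀ = (78·27 − 8·134)/326 = 517/163.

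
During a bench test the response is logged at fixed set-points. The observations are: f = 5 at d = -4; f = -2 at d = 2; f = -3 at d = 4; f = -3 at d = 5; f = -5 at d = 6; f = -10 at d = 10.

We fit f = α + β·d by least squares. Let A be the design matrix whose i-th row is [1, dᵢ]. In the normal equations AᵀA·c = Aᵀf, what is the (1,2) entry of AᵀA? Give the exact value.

Row 1 ↔ basis 1, column 2 ↔ basis d, so (AᵀA)_{1,2} = Σᵢ d = (1)·(-4) + (1)·(2) + (1)·(4) + (1)·(5) + (1)·(6) + (1)·(10) = 23.

23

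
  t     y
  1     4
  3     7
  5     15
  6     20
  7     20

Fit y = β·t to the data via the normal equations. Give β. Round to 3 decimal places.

β = 3.000

Sums needed: Σt·t = 120.
For Aᵀy: Σt·y = 360.
So AᵀA·[β]ᵀ = Aᵀy: [[120]]·[β]ᵀ = [360]ᵀ.
β = 360/120 = 3.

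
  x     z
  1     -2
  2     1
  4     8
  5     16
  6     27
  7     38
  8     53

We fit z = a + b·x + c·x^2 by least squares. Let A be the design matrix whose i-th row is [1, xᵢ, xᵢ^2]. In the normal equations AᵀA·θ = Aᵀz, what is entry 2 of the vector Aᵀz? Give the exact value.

964

Entry 2 ↔ basis x, so (Aᵀz)_{2} = Σᵢ (x)·zᵢ = (1)·(-2) + (2)·(1) + (4)·(8) + (5)·(16) + (6)·(27) + (7)·(38) + (8)·(53) = 964.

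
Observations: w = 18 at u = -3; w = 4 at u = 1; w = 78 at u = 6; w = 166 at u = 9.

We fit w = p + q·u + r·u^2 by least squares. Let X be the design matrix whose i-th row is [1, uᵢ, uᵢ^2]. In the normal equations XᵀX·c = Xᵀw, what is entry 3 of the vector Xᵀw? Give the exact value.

16420

Entry 3 ↔ basis u^2, so (Xᵀw)_{3} = Σᵢ (u^2)·wᵢ = (9)·(18) + (1)·(4) + (36)·(78) + (81)·(166) = 16420.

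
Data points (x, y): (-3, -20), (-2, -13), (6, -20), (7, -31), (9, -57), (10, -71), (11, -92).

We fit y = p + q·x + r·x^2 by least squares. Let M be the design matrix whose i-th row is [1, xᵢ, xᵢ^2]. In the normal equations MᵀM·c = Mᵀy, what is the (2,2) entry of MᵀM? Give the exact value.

Row 2 ↔ basis x, column 2 ↔ basis x, so (MᵀM)_{2,2} = Σᵢ (x)·(x) = (-3)·(-3) + (-2)·(-2) + (6)·(6) + (7)·(7) + (9)·(9) + (10)·(10) + (11)·(11) = 400.

400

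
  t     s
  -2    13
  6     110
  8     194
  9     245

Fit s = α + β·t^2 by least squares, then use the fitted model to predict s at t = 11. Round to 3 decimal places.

ŝ = 365.675

Setting ∂/∂α … = 0 gives: 4·α + 185·β = 562;  185·α + 11969·β = 36273.
Eliminating β: 11969·(row 1) − 185·(row 2) gives 13651·α = 11969·562 − 185·36273 = 16073, so α = 16073/13651.
Then β = (36273 − 185·(16073/13651))/11969 = 41122/13651.
At t = 11: ŝ = (16073/13651)·(1) + (41122/13651)·(121) = 4991835/13651.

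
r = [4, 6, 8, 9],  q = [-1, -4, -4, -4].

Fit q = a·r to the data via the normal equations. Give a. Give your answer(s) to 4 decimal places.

a = -0.4873

The normal equations are: 197·a = -96.
(Σr·r = 197, Σr·q = -96.)
Hence a = -96 / 197 ≈ -0.48731.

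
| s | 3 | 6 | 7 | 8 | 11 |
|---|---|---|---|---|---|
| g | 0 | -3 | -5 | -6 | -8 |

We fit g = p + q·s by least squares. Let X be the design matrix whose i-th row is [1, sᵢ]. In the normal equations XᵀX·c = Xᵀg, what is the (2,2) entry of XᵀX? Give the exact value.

279

Row 2 ↔ basis s, column 2 ↔ basis s, so (XᵀX)_{2,2} = Σᵢ (s)·(s) = (3)·(3) + (6)·(6) + (7)·(7) + (8)·(8) + (11)·(11) = 279.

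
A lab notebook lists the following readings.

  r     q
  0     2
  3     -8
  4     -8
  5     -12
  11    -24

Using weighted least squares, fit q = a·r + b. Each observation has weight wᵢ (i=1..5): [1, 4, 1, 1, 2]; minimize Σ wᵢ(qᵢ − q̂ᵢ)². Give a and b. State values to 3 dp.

Normal-equation sums: Σwᵢ·r·r = 319, Σwᵢ·r = 43, Σwᵢ·1 = 9.
And Σwᵢ·r·q = -716, Σwᵢ·q = -98.
So AᵀWA·[a, b]ᵀ = AᵀWq: [[319, 43]; [43, 9]]·[a, b]ᵀ = [-716, -98]ᵀ.
Δ = 319·9 − 43² = 1022.
a = ((-716)·9 − 43·(-98))/1022 = -1115/511; b = (319·(-98) − 43·(-716))/1022 = -237/511.

a = -2.182, b = -0.464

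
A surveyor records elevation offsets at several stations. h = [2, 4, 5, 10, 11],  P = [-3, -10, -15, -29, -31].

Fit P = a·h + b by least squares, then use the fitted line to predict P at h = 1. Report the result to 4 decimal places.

P̂ = -0.9412

With design matrix X, XᵀX = [[266, 32]; [32, 5]] and XᵀP = [-752, -88]ᵀ.
Δ = 266·5 − 32² = 306.
a = ((-752)·5 − 32·(-88))/306 = -472/153; b = (266·(-88) − 32·(-752))/306 = 328/153.
At h = 1: P̂ = (-472/153)·(1) + (328/153)·(1) = -16/17.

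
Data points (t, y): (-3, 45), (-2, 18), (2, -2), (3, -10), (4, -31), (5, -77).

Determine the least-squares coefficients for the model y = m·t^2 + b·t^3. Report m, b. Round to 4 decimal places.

m = 2.0176, b = -1.0149

Forming AᵀA = [[1075, 4149]; [4149, 21307]] and Aᵀy = [-2042, -13254]ᵀ gives AᵀA·[m, b]ᵀ = Aᵀy.
Δ = 1075·21307 − 4149² = 5690824.
m = ((-2042)·21307 − 4149·(-13254))/5690824 = 1435244/711353; b = (1075·(-13254) − 4149·(-2042))/5690824 = -721974/711353.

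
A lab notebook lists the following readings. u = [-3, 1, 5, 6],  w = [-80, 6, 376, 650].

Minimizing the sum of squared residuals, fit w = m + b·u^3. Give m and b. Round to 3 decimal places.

Setting ∂/∂m … = 0 gives: 4·m + 315·b = 952;  315·m + 63011·b = 189566.
Eliminating b: 63011·(row 1) − 315·(row 2) gives 152819·m = 63011·952 − 315·189566 = 273182, so m = 273182/152819.
Then b = (189566 − 315·(273182/152819))/63011 = 458384/152819.

m = 1.788, b = 3.000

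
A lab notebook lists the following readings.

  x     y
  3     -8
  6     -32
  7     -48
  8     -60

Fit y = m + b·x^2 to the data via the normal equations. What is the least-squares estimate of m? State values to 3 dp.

Sums needed: Σ1 = 4, Σx^2 = 158, Σx^2·x^2 = 7874.
Moment sums: Σy = -148, Σx^2·y = -7416.
Normal equations: [[4, 158]; [158, 7874]]·[m, b]ᵀ = [-148, -7416]ᵀ.
Eliminating b: 7874·(row 1) − 158·(row 2) gives 6532·m = 7874·(-148) − 158·(-7416) = 6376, so m = 1594/1633.
Then b = ((-7416) − 158·(1594/1633))/7874 = -1570/1633.

m = 0.976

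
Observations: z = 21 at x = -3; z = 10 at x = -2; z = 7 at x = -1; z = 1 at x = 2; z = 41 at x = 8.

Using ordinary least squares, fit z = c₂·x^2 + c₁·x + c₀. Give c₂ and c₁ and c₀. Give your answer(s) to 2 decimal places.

c₂ = 0.96, c₁ = -2.86, c₀ = 2.55

Compute the Gram sums: Σx^2·x^2 = 4210, Σx^2·x = 484, Σx^2 = 82, Σx·x = 82, Σx = 4, Σ1 = 5.
And Σx^2·z = 2864, Σx·z = 240, Σz = 80.
Row-reducing yields c₂ = 60824/63399, c₁ = -181352/63399, c₀ = 7712/3019.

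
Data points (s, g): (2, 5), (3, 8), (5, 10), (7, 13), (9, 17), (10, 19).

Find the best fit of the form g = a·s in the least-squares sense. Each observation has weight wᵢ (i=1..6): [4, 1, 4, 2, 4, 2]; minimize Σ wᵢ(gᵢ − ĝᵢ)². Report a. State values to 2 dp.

a = 1.93

Normal-equation sums: Σwᵢ·s·s = 747.
And Σwᵢ·s·g = 1438.
Normal equations: [[747]]·[a]ᵀ = [1438]ᵀ.
Hence a = 1438 / 747 ≈ 1.92503.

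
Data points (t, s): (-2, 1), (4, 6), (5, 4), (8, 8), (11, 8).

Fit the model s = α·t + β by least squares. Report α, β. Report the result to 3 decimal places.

Setting ∂/∂α … = 0 gives: 230·α + 26·β = 194;  26·α + 5·β = 27.
det = 230·5 − 26² = 474.
α = (194·5 − 26·27)/474 = 134/237; β = (230·27 − 26·194)/474 = 583/237.

α = 0.565, β = 2.460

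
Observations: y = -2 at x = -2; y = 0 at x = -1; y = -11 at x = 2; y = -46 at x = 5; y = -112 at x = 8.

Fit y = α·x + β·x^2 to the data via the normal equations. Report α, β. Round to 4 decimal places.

From the data, Σx·x = 98, Σx·x^2 = 636, Σx^2·x^2 = 4754.
And Σx·y = -1144, Σx^2·y = -8370.
So MᵀM·[α, β]ᵀ = Mᵀy: [[98, 636]; [636, 4754]]·[α, β]ᵀ = [-1144, -8370]ᵀ.
det = 98·4754 − 636² = 61396.
α = ((-1144)·4754 − 636·(-8370))/61396 = -28814/15349; β = (98·(-8370) − 636·(-1144))/61396 = -23169/15349.

α = -1.8773, β = -1.5095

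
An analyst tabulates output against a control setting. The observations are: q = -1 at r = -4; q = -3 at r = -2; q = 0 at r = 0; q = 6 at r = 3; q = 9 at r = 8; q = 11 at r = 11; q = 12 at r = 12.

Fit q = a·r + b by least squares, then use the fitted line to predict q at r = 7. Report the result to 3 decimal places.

From the data, Σr·r = 358, Σr = 28, Σ1 = 7.
Moment sums: Σr·q = 365, Σq = 34.
Δ = 358·7 − 28² = 1722.
a = (365·7 − 28·34)/1722 = 229/246; b = (358·34 − 28·365)/1722 = 976/861.
At r = 7: q̂ = (229/246)·(7) + (976/861)·(1) = 4391/574.

q̂ = 7.650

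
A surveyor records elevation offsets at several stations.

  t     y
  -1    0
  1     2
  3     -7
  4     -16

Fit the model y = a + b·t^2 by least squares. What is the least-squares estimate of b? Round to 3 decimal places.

b = -1.118

Sums needed: Σ1 = 4, Σt^2 = 27, Σt^2·t^2 = 339.
And Σy = -21, Σt^2·y = -317.
Normal equations: [[4, 27]; [27, 339]]·[a, b]ᵀ = [-21, -317]ᵀ.
Δ = 4·339 − 27² = 627.
a = ((-21)·339 − 27·(-317))/627 = 480/209; b = (4·(-317) − 27·(-21))/627 = -701/627.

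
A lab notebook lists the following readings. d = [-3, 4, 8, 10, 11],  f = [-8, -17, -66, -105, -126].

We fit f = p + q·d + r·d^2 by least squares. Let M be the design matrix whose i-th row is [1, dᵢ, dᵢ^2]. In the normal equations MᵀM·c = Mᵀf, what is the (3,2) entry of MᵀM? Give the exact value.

Row 3 ↔ basis d^2, column 2 ↔ basis d, so (MᵀM)_{3,2} = Σᵢ (d^2)·(d) = (9)·(-3) + (16)·(4) + (64)·(8) + (100)·(10) + (121)·(11) = 2880.

2880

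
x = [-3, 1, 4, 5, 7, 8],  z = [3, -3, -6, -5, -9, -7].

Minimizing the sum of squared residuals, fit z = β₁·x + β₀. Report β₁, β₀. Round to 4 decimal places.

The normal system AᵀA·[β₁, β₀]ᵀ = Aᵀz is [[164, 22]; [22, 6]]·[β₁, β₀]ᵀ = [-180, -27]ᵀ.
Δ = 164·6 − 22² = 500.
β₁ = ((-180)·6 − 22·(-27))/500 = -243/250; β₀ = (164·(-27) − 22·(-180))/500 = -117/125.

β₁ = -0.9720, β₀ = -0.9360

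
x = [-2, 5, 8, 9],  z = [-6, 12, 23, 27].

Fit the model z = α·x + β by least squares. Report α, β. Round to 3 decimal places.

α = 2.959, β = -0.797

Normal-equation sums: Σx·x = 174, Σx = 20, Σ1 = 4.
Right-hand side: Σx·z = 499, Σz = 56.
So AᵀA·[α, β]ᵀ = Aᵀz: [[174, 20]; [20, 4]]·[α, β]ᵀ = [499, 56]ᵀ.
Δ = 174·4 − 20² = 296.
α = (499·4 − 20·56)/296 = 219/74; β = (174·56 − 20·499)/296 = -59/74.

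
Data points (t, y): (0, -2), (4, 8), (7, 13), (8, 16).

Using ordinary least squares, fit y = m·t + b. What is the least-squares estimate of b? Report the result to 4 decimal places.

Sums needed: Σt·t = 129, Σt = 19, Σ1 = 4.
Right-hand side: Σt·y = 251, Σy = 35.
Δ = 129·4 − 19² = 155.
m = (251·4 − 19·35)/155 = 339/155; b = (129·35 − 19·251)/155 = -254/155.

b = -1.6387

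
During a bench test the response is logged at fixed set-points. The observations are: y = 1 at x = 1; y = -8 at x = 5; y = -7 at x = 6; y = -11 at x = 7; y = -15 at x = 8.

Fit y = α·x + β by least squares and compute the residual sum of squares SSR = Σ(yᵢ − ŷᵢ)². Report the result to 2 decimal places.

SSR = 8.36

Forming AᵀA = [[175, 27]; [27, 5]] and Aᵀy = [-278, -40]ᵀ gives AᵀA·[α, β]ᵀ = Aᵀy.
Determinant 175·5 − 27² = 146.
α = ((-278)·5 − 27·(-40))/146 = -155/73; β = (175·(-40) − 27·(-278))/146 = 253/73.
Residuals: -25/73, -62/73, 166/73, 29/73, -108/73; SSR = 610/73.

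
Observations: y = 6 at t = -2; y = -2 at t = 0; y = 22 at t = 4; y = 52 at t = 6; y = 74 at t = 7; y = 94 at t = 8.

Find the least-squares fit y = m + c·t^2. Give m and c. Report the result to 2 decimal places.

The normal system MᵀM·[m, c]ᵀ = Mᵀy is [[6, 169]; [169, 8065]]·[m, c]ᵀ = [246, 11890]ᵀ.
Eliminating c: 8065·(row 1) − 169·(row 2) gives 19829·m = 8065·246 − 169·11890 = -25420, so m = -25420/19829.
Then c = (11890 − 169·(-25420/19829))/8065 = 29766/19829.

m = -1.28, c = 1.50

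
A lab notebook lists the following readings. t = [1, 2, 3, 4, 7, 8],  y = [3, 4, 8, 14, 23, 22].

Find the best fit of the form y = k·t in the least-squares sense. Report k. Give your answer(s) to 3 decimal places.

k = 2.993

The normal system XᵀX·[k]ᵀ = Xᵀy is [[143]]·[k]ᵀ = [428]ᵀ.
Hence k = 428 / 143 ≈ 2.99301.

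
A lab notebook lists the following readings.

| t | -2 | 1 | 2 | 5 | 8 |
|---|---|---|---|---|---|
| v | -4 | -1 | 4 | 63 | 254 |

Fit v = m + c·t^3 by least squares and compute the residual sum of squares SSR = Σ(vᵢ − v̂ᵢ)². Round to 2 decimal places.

SSR = 2.99

Normal-equation sums: Σ1 = 5, Σt^3 = 638, Σt^3·t^3 = 277898.
Moment sums: Σv = 316, Σt^3·v = 137986.
AᵀA·[m, c]ᵀ = Aᵀv becomes [[5, 638]; [638, 277898]]·[m, c]ᵀ = [316, 137986]ᵀ.
Δ = 5·277898 − 638² = 982446.
m = (316·277898 − 638·137986)/982446 = -36550/163741; c = (5·137986 − 638·316)/982446 = 81387/163741.
Residuals: 32682/163741, -208578/163741, 40418/163741, 178858/163741, -43380/163741; SSR = 489056/163741.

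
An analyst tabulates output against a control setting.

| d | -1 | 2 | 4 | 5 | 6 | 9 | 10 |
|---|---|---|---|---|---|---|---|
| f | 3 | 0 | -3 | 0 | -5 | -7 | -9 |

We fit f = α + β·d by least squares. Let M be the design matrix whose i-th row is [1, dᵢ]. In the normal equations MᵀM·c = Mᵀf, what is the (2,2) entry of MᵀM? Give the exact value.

Row 2 ↔ basis d, column 2 ↔ basis d, so (MᵀM)_{2,2} = Σᵢ (d)·(d) = (-1)·(-1) + (2)·(2) + (4)·(4) + (5)·(5) + (6)·(6) + (9)·(9) + (10)·(10) = 263.

263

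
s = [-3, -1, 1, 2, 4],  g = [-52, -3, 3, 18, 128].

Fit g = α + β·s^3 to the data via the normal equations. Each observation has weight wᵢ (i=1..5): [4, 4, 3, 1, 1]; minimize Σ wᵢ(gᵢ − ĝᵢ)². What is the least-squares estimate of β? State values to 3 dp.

β = 1.976

Entries of AᵀWA: Σwᵢ·1 = 13, Σwᵢ·s^3 = -37, Σwᵢ·s^3·s^3 = 7083.
Right-hand side: Σwᵢ·g = -65, Σwᵢ·s^3·g = 13973.
Normal equations: [[13, -37]; [-37, 7083]]·[α, β]ᵀ = [-65, 13973]ᵀ.
Eliminating β: 7083·(row 1) − (-37)·(row 2) gives 90710·α = 7083·(-65) − (-37)·13973 = 56606, so α = 28303/45355.
Then β = (13973 − (-37)·(28303/45355))/7083 = 89622/45355.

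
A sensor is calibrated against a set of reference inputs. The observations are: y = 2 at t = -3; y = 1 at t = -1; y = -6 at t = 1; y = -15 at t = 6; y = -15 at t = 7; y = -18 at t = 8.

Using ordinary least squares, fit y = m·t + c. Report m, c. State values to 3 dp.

m = -1.877, c = -2.868

Forming XᵀX = [[160, 18]; [18, 6]] and Xᵀy = [-352, -51]ᵀ gives XᵀX·[m, c]ᵀ = Xᵀy.
Eliminating c: 6·(row 1) − 18·(row 2) gives 636·m = 6·(-352) − 18·(-51) = -1194, so m = -199/106.
Then c = ((-51) − 18·(-199/106))/6 = -152/53.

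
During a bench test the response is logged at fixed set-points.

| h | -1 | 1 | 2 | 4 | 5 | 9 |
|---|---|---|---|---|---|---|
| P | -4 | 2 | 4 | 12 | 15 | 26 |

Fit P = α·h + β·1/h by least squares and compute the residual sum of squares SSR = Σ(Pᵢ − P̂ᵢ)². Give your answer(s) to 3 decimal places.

Normal-equation sums: Σh·h = 128, Σh·1/h = 6, Σ1/h·1/h = 76621/32400.
Right-hand side: Σh·P = 371, Σ1/h·P = 152/9.
Δ = 128·(76621/32400) − 6² = 540068/2025.
α = (371·(76621/32400) − 6·(152/9))/(540068/2025) = 25143191/8641088; β = (128·(152/9) − 6·371)/(540068/2025) = -65025/270034.
Residuals: -11501961/8641088, -5780215/8641088, -7340815/4320544, 910123/2160272, 4316525/8641088, -1389231/8641088; SSR = 48034667/8641088.

SSR = 5.559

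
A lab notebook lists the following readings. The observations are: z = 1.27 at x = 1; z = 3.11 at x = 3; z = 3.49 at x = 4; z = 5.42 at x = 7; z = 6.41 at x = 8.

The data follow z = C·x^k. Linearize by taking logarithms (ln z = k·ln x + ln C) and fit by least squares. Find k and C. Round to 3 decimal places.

k = 0.759, C = 1.280

Let Y = ln z. Fitting Y = k·ln x + ln C by least squares:
Σln x = 6.5103, Σ(ln x)² = 11.2394, Σln z = 6.1715, Σln x·ln z = 10.1313.
Equations: 11.2394·k + 6.5103·ln C = 10.1313;  6.5103·k + 5·ln C = 6.1715.
Solving (det = 13.8136): k = 0.75857, ln C = 0.24660, so C = exp(0.24660) = 1.27966.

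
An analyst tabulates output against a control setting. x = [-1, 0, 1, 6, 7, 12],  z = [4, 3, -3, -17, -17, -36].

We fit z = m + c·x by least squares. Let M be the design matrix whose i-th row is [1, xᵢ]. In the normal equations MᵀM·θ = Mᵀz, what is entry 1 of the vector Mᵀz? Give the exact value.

-66

Entry 1 ↔ basis 1, so (Mᵀz)_{1} = Σᵢ zᵢ = (1)·(4) + (1)·(3) + (1)·(-3) + (1)·(-17) + (1)·(-17) + (1)·(-36) = -66.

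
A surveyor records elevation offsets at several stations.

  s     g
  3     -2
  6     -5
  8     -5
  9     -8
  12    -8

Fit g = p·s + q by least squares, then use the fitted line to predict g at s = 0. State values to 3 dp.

Entries of MᵀM: Σs·s = 334, Σs = 38, Σ1 = 5.
Moment sums: Σs·g = -244, Σg = -28.
MᵀM·[p, q]ᵀ = Mᵀg becomes [[334, 38]; [38, 5]]·[p, q]ᵀ = [-244, -28]ᵀ.
Δ = 334·5 − 38² = 226.
p = ((-244)·5 − 38·(-28))/226 = -78/113; q = (334·(-28) − 38·(-244))/226 = -40/113.
At s = 0: ĝ = (-78/113)·(0) + (-40/113)·(1) = -40/113.

ĝ = -0.354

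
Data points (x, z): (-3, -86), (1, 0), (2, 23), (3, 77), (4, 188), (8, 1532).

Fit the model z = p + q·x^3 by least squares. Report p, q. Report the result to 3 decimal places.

p = -3.389, q = 2.999

Compute the Gram sums: Σ1 = 6, Σx^3 = 585, Σx^3·x^3 = 267763.
And Σz = 1734, Σx^3·z = 801001.
Determinant 6·267763 − 585² = 1264353.
p = (1734·267763 − 585·801001)/1264353 = -1428181/421451; q = (6·801001 − 585·1734)/1264353 = 1263872/421451.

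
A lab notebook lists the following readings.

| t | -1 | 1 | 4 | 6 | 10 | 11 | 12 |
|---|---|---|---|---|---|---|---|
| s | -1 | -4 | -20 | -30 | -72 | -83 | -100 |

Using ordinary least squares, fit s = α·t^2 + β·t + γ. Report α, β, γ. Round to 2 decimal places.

Forming MᵀM = [[46931, 4339, 419]; [4339, 419, 43]; [419, 43, 7]] and Mᵀs = [-33048, -3096, -310]ᵀ gives MᵀM·[α, β, γ]ᵀ = Mᵀs.
Solving the 3×3 system (Gaussian elimination) gives α = -2931/5584, β = -9563/5584, γ = -6553/2792.

α = -0.52, β = -1.71, γ = -2.35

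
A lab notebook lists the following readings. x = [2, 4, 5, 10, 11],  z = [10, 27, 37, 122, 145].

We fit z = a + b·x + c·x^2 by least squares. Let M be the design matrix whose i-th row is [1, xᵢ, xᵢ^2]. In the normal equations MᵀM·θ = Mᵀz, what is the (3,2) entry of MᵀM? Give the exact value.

Row 3 ↔ basis x^2, column 2 ↔ basis x, so (MᵀM)_{3,2} = Σᵢ (x^2)·(x) = (4)·(2) + (16)·(4) + (25)·(5) + (100)·(10) + (121)·(11) = 2528.

2528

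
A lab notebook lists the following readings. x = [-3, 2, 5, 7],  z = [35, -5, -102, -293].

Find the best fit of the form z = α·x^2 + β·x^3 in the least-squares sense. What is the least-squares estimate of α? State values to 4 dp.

Compute the Gram sums: Σx^2·x^2 = 3123, Σx^2·x^3 = 19721, Σx^3·x^3 = 134067.
Moment sums: Σx^2·z = -16612, Σx^3·z = -114234.
So MᵀM·[α, β]ᵀ = Mᵀz: [[3123, 19721]; [19721, 134067]]·[α, β]ᵀ = [-16612, -114234]ᵀ.
det = 3123·134067 − 19721² = 29773400.
α = ((-16612)·134067 − 19721·(-114234))/29773400 = 2568771/2977340; β = (3123·(-114234) − 19721·(-16612))/29773400 = -2914753/2977340.

α = 0.8628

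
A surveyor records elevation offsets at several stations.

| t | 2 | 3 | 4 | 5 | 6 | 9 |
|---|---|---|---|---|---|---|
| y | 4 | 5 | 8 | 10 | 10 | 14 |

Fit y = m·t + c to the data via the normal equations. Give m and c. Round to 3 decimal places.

From the data, Σt·t = 171, Σt = 29, Σ1 = 6.
Moment sums: Σt·y = 291, Σy = 51.
So XᵀX·[m, c]ᵀ = Xᵀy: [[171, 29]; [29, 6]]·[m, c]ᵀ = [291, 51]ᵀ.
Determinant 171·6 − 29² = 185.
m = (291·6 − 29·51)/185 = 267/185; c = (171·51 − 29·291)/185 = 282/185.

m = 1.443, c = 1.524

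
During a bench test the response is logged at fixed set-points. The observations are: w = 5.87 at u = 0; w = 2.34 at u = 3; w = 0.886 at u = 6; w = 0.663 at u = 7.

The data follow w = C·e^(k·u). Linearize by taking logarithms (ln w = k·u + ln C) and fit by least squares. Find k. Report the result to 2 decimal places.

k = -0.31

With ln wᵢ as the transformed response and uᵢ as the regressor:
Over the data: Σu = 16.0000, Σ(u)² = 94.0000, Σln w = 2.0880, Σu·ln w = -1.0526.
Normal system: [[94.0000, 16.0000]; [16.0000, 4]]·[k, ln C]ᵀ = [-1.0526, 2.0880]ᵀ.
Solving (det = 120.0000): k = -0.31349, ln C = 1.77594.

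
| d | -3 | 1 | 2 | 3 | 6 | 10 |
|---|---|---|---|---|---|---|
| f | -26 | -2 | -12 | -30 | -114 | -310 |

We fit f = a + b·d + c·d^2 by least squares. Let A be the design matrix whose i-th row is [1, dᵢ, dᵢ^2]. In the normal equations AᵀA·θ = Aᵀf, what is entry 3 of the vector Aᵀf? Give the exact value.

-35658

Entry 3 ↔ basis d^2, so (Aᵀf)_{3} = Σᵢ (d^2)·fᵢ = (9)·(-26) + (1)·(-2) + (4)·(-12) + (9)·(-30) + (36)·(-114) + (100)·(-310) = -35658.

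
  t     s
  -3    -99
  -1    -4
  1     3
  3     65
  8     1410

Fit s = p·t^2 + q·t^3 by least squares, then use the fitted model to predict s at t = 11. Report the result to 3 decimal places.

Normal-equation sums: Σt^2·t^2 = 4260, Σt^2·t^3 = 32768, Σt^3·t^3 = 263604.
And Σt^2·s = 89933, Σt^3·s = 726355.
So XᵀX·[p, q]ᵀ = Xᵀs: [[4260, 32768]; [32768, 263604]]·[p, q]ᵀ = [89933, 726355]ᵀ.
Eliminating q: 263604·(row 1) − 32768·(row 2) gives 49211216·p = 263604·89933 − 32768·726355 = -94502108, so p = -23625527/12302804.
Then q = (726355 − 32768·(-23625527/12302804))/263604 = 36836939/12302804.
At t = 11: ŝ = (-23625527/12302804)·(121) + (36836939/12302804)·(1331) = 23085638521/6151402.

ŝ = 3752.907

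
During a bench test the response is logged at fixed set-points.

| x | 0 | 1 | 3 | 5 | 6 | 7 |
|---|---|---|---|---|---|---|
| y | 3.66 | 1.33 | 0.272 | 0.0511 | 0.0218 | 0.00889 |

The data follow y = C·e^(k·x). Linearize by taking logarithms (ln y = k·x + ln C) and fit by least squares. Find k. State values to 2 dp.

k = -0.85

Taking logs, ln y = k·x + ln C, so regress ln y on x.
AᵀA = [[120.0000, 22.0000]; [22.0000, 6]], rhs = [-74.5054, -11.2420]ᵀ  (here Σx = 22.0000, Σ(x)² = 120.0000, Σln y = -11.2420, Σx·ln y = -74.5054).
Δ = 120.0000·6 − (22.0000)² = 236.0000; k = (-74.5054·6 − 22.0000·-11.2420)/236.0000 = -0.84623, ln C = (120.0000·-11.2420 − 22.0000·-74.5054)/236.0000 = 1.22917.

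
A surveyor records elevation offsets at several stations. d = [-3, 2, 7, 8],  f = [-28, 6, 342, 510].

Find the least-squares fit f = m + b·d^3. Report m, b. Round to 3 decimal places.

AᵀA·[m, b]ᵀ = Aᵀf reads: 4·m + 836·b = 830;  836·m + 380586·b = 379230.
(Σ1 = 4, Σd^3 = 836, Σd^3·d^3 = 380586, Σf = 830, Σd^3·f = 379230.)
Determinant 4·380586 − 836² = 823448.
m = (830·380586 − 836·379230)/823448 = -287475/205862; b = (4·379230 − 836·830)/823448 = 102880/102931.

m = -1.396, b = 1.000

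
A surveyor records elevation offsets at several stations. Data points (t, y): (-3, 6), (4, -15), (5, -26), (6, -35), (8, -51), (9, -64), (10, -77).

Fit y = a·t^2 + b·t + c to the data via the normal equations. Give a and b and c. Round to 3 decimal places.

a = -0.505, b = -2.823, c = 2.177

Compute the Gram sums: Σt^2·t^2 = 22915, Σt^2·t = 2619, Σt^2 = 331, Σt·t = 331, Σt = 39, Σ1 = 7.
Moment sums: Σt^2·y = -18244, Σt·y = -2172, Σy = -262.
Solving the 3×3 system (Gaussian elimination) gives a = -33219/65786, b = -185715/65786, c = 10229/4699.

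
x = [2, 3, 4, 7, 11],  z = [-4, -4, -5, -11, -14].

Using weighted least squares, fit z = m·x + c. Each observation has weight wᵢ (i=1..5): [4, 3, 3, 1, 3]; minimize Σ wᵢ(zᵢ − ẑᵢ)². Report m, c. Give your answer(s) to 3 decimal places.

Setting ∂/∂m … = 0 gives: 503·m + 69·c = -667;  69·m + 14·c = -96.
(Σwᵢ·x·x = 503, Σwᵢ·x = 69, Σwᵢ·1 = 14, Σwᵢ·x·z = -667, Σwᵢ·z = -96.)
Δ = 503·14 − 69² = 2281.
m = ((-667)·14 − 69·(-96))/2281 = -2714/2281; c = (503·(-96) − 69·(-667))/2281 = -2265/2281.

m = -1.190, c = -0.993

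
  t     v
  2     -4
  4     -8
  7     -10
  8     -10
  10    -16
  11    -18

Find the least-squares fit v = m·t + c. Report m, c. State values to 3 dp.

m = -1.433, c = -0.967

Sums needed: Σt·t = 354, Σt = 42, Σ1 = 6.
Moment sums: Σt·v = -548, Σv = -66.
Normal equations: [[354, 42]; [42, 6]]·[m, c]ᵀ = [-548, -66]ᵀ.
Eliminating c: 6·(row 1) − 42·(row 2) gives 360·m = 6·(-548) − 42·(-66) = -516, so m = -43/30.
Then c = ((-66) − 42·(-43/30))/6 = -29/30.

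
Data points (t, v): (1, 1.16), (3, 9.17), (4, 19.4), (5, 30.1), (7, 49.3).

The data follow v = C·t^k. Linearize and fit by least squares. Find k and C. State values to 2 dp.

k = 1.97, C = 1.16

Taking logs, ln v = k·ln t + ln C, so regress ln v on ln t.
Σln t = 6.0403, Σ(ln t)² = 9.5056, Σln v = 12.6321, Σln t·ln v = 19.6096.
Equations: 9.5056·k + 6.0403·ln C = 19.6096;  6.0403·k + 5·ln C = 12.6321.
Δ = 9.5056·5 − (6.0403)² = 11.0434; k = (19.6096·5 − 6.0403·12.6321)/11.0434 = 1.96922, ln C = (9.5056·12.6321 − 6.0403·19.6096)/11.0434 = 0.14750, so C = exp(0.14750) = 1.15893.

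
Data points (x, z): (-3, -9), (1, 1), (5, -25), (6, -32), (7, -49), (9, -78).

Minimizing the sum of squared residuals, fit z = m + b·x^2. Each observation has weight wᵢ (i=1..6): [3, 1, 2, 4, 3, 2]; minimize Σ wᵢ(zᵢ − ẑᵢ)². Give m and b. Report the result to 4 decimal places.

Entries of AᵀWA: Σwᵢ·1 = 15, Σwᵢ·x^2 = 531, Σwᵢ·x^2·x^2 = 27003.
Moment sums: Σwᵢ·z = -507, Σwᵢ·x^2·z = -25939.
So AᵀWA·[m, b]ᵀ = AᵀWz: [[15, 531]; [531, 27003]]·[m, b]ᵀ = [-507, -25939]ᵀ.
Determinant 15·27003 − 531² = 123084.
m = ((-507)·27003 − 531·(-25939))/123084 = 2308/3419; b = (15·(-25939) − 531·(-507))/123084 = -9989/10257.

m = 0.6751, b = -0.9739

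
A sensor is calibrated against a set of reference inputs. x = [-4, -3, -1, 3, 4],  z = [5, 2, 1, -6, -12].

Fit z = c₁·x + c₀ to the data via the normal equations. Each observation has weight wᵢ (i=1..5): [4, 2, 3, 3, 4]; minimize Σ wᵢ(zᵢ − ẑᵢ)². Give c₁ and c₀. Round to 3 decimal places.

c₁ = -1.938, c₀ = -2.438

With design matrix M, MᵀWM = [[176, 0]; [0, 16]] and MᵀWz = [-341, -39]ᵀ.
Eliminating c₀: 16·(row 1) − 0·(row 2) gives 2816·c₁ = 16·(-341) − 0·(-39) = -5456, so c₁ = -31/16.
Then c₀ = ((-39) − 0·(-31/16))/16 = -39/16.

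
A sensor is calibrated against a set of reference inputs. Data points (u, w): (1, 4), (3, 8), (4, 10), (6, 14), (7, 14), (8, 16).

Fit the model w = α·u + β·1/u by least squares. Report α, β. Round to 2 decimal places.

α = 2.08, β = 2.46

XᵀX·[α, β]ᵀ = Xᵀw reads: 175·α + 6·β = 378;  6·α + (34925/28224)·β = 31/2.
Eliminating β: (34925/28224)·(row 1) − 6·(row 2) gives (727973/4032)·α = (34925/28224)·378 − 6·(31/2) = 83943/224, so α = 1510974/727973.
Then β = ((31/2) − 6·(1510974/727973))/(34925/28224) = 1792224/727973.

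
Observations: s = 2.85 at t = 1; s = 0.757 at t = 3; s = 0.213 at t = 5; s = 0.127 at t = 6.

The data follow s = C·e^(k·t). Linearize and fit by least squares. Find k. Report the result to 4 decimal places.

k = -0.6269

Taking logs, ln s = k·t + ln C, so regress ln s on t.
Over the data: Σt = 15.0000, Σ(t)² = 71.0000, Σln s = -2.8411, Σt·ln s = -19.9016.
Normal system: [[71.0000, 15.0000]; [15.0000, 4]]·[k, ln C]ᵀ = [-19.9016, -2.8411]ᵀ.
Δ = 71.0000·4 − (15.0000)² = 59.0000; k = (-19.9016·4 − 15.0000·-2.8411)/59.0000 = -0.62695, ln C = (71.0000·-2.8411 − 15.0000·-19.9016)/59.0000 = 1.64077.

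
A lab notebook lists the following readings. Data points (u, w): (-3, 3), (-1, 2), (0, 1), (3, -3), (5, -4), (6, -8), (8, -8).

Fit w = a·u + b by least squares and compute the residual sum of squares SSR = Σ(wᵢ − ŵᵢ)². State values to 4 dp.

Normal-equation sums: Σu·u = 144, Σu = 18, Σ1 = 7.
And Σu·w = -152, Σw = -17.
Normal equations: [[144, 18]; [18, 7]]·[a, b]ᵀ = [-152, -17]ᵀ.
Eliminating b: 7·(row 1) − 18·(row 2) gives 684·a = 7·(-152) − 18·(-17) = -758, so a = -379/342.
Then b = ((-17) − 18·(-379/342))/7 = 8/19.
Residuals: -85/114, 161/342, 11/19, -11/114, 383/342, -101/57, 4/9; SSR = 977/171.

SSR = 5.7135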